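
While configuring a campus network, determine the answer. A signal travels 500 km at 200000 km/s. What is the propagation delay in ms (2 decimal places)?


Given: distance = 500 km, speed = 200000 km/s
Delay = distance / speed = 500 / 200000 seconds
Delay in ms = 500 * 1000 / 200000
Delay = 2.5000 ms
Rounded to 2 dp = 2.50 ms

2.50


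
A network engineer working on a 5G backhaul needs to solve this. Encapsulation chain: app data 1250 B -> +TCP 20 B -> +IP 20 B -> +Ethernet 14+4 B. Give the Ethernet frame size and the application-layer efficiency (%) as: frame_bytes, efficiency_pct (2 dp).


TCP segment = 1250 + 20 = 1270 B
IP packet = 1270 + 20 = 1290 B
Ethernet frame = 1290 + 14 + 4 = 1308 B
Efficiency = app / frame = 1250 / 1308 = 0.955657 = 95.5657% -> 95.57% (2 dp)

1308, 95.57


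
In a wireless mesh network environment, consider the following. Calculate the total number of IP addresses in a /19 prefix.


Given: CIDR prefix /19
Host bits = 32 - 19 = 13
Total addresses = 2^13 = 8192

8192


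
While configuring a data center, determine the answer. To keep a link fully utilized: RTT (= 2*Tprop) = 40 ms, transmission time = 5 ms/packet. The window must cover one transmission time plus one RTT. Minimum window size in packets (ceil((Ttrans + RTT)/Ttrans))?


Given: Ttrans = 5 ms, RTT = 40 ms (= 2 * Tprop, Tprop = 20 ms)
Time until first ACK returns = Ttrans + RTT = 5 + 40 = 45 ms
Need W * Ttrans >= Ttrans + RTT  ->  W >= (Ttrans + RTT) / Ttrans
(Ttrans + RTT) / Ttrans = 45 / 5 = 9
W_min = ceil(9) = 9

9


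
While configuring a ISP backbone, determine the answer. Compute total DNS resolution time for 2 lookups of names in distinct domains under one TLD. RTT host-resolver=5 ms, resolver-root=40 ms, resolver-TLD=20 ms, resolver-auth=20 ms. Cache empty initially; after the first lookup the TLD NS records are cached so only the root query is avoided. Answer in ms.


Lookup 1 (cold cache): local + root + TLD + auth = 5 + 40 + 20 + 20 = 85 ms
Lookups 2..2 (TLD NS cached -> skip root; new domain -> still ask TLD and auth): local + TLD + auth = 5 + 20 + 20 = 45 ms each
Remaining 1 lookups: 1 * 45 = 45 ms
Total = 85 + 45 = 130 ms

130


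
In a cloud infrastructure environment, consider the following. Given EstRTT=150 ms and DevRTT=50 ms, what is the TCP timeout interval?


Given: EstRTT = 150 ms, DevRTT = 50 ms
Timeout = EstRTT + 4 * DevRTT
4 * DevRTT = 4 * 50 = 200
Timeout = 150 + 200 = 350 ms

350


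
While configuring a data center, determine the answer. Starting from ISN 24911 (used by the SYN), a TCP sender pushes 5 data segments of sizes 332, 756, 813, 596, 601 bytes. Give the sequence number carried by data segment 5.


The SYN occupies sequence number ISN = 24911, so the first data byte is ISN + 1 = 24912.
SEQ of data segment i = (ISN + 1) + sum of payload sizes of segments 1..i-1.
Segment 1: SEQ = 24912, payload = 332 bytes
Segment 2: SEQ = 25244, payload = 756 bytes
Segment 3: SEQ = 26000, payload = 813 bytes
Segment 4: SEQ = 26813, payload = 596 bytes
Segment 5: SEQ = 27409, payload = 601 bytes
SEQ of segment 5 = 24912 + 332 + 756 + 813 + 596 = 27409

27409


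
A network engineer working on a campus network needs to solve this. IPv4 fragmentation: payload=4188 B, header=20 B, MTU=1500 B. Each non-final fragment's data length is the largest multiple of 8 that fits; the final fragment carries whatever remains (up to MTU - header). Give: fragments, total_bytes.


Max data per non-final fragment = floor((MTU - header)/8)*8 = floor((1500 - 20)/8)*8 = floor(1480/8)*8 = 1480 B
Final fragment needs no 8-byte alignment: it can carry up to MTU - header = 1480 B
Non-final fragments needed = ceil((payload - 1480) / 1480) = ceil(2708/1480) = ceil(1.8297) = 2
Number of fragments = 2 + 1 = 3
Fragment sizes (data): 2 * 1480 B + 1228 B (last, 1228 <= 1480 OK)
Total bytes sent = payload + n_frags * header = 4188 + 3*20 = 4188 + 60 = 4248 B

3, 4248


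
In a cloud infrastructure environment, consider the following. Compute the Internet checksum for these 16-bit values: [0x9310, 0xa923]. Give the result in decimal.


Given words: [0x9310, 0xa923]
Step 1: Sum all words
Raw sum = 37648 + 43299 = 80947
Step 2: Fold carry: (15411 + 1) = 15412
One's complement = ~15412 & 0xFFFF = 50123

50123


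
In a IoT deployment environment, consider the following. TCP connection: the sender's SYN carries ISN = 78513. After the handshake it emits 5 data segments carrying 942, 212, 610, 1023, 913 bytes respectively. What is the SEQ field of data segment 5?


The SYN occupies sequence number ISN = 78513, so the first data byte is ISN + 1 = 78514.
SEQ of data segment i = (ISN + 1) + sum of payload sizes of segments 1..i-1.
Segment 1: SEQ = 78514, payload = 942 bytes
Segment 2: SEQ = 79456, payload = 212 bytes
Segment 3: SEQ = 79668, payload = 610 bytes
Segment 4: SEQ = 80278, payload = 1023 bytes
Segment 5: SEQ = 81301, payload = 913 bytes
SEQ of segment 5 = 78514 + 942 + 212 + 610 + 1023 = 81301

81301


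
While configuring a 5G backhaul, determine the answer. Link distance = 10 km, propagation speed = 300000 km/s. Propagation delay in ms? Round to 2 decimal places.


Given: distance = 10 km, speed = 300000 km/s
Delay = distance / speed = 10 / 300000 seconds
Delay in ms = 10 * 1000 / 300000
Delay = 0.0333 ms
Rounded to 2 dp = 0.03 ms

0.03


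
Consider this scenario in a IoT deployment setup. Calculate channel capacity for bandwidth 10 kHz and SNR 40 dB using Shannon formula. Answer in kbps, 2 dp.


Given: B = 10 kHz, SNR = 40 dB
SNR linear = 10^(40/10) = 10000
1 + SNR = 10001
log2(10001) = 13.2878566418
C = 10 * 1000 * 13.2878566418 = 132878.5664 bps
C = 132.878566 kbps -> 132.88 kbps (2 dp)

132.88


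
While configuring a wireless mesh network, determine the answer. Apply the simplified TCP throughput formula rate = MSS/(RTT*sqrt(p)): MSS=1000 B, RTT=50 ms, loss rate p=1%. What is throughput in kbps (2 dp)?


Given: MSS = 1000 bytes, RTT = 50 ms, loss = 1%
RTT in seconds = 50 / 1000 = 0.05
Loss rate = 1% = 0.01
sqrt(loss) = sqrt(0.01) = 0.1
Throughput (bytes/s) = 1000 / (0.05 * 0.1) = 200000.0000
Throughput (kbps) = 200000.0000 * 8 / 1000 = 1600.000000 -> 1600.00 kbps (2 dp)

1600.00


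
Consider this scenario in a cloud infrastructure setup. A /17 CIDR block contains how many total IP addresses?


Given: CIDR prefix /17
Host bits = 32 - 17 = 15
Total addresses = 2^15 = 32768

32768


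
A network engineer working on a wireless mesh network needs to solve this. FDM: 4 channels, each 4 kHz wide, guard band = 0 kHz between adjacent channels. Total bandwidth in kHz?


Given: 4 channels, 4 kHz each, guard = 0 kHz
Channel bandwidth = 4 * 4 = 16 kHz
Guard bands = 3 gaps * 0 kHz = 0 kHz
Total = 16 + 0 = 16 kHz

16


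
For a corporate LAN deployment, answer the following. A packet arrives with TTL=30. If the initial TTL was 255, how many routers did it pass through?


Given: initial TTL = 255, received TTL = 30
Hops = initial TTL - received TTL
Hops = 255 - 30 = 225

225


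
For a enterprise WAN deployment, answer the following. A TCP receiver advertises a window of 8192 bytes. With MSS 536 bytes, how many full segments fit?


Given: RWND = 8192 bytes, MSS = 536 bytes
Full segments = floor(RWND / MSS)
Full segments = floor(8192 / 536)
Full segments = floor(15.2836) = 15

15


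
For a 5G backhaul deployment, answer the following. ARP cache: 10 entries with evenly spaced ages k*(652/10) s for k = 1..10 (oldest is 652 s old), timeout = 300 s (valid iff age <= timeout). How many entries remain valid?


Ages are k * 652/10 s for k = 1..10 (spacing = 65.2000 s).
Entry k is valid iff k * 652/10 <= 300 iff k <= 10 * 300 / 652 = 4.6012
n_valid = floor(4.6012) = 4
(n_stale = 10 - 4 = 6)

4


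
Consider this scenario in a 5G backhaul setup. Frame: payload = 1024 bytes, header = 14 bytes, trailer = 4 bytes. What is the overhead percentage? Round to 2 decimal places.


Given: payload = 1024 B, header = 14 B, trailer = 4 B
Overhead bytes = header + trailer = 14 + 4 = 18
Total frame = payload + overhead = 1024 + 18 = 1042
Overhead % = 18 / 1042 * 100 = 1.7274% -> 1.73% (2 dp)

1.73


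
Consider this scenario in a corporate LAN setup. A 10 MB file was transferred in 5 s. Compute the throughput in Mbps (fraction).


Given: file = 10 MB, time = 5 s
File in Mb = 10 * 8 = 80 Mb
Throughput = 80 / 5 Mbps
Throughput = 16 Mbps

16


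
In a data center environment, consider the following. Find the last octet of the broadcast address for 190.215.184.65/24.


Given: IP = 190.215.184.65, prefix = /24
Host bits = 32 - 24 = 8
Network last octet = 65 AND mask = 0
Host part size = 2^8 - 1 = 255
Broadcast last octet = 0 OR 255 = 255

255


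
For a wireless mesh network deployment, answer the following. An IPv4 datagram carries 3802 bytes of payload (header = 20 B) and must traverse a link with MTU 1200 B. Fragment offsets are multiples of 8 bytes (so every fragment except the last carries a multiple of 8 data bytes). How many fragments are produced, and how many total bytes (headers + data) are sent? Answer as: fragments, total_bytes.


Max data per non-final fragment = floor((MTU - header)/8)*8 = floor((1200 - 20)/8)*8 = floor(1180/8)*8 = 1176 B
Final fragment needs no 8-byte alignment: it can carry up to MTU - header = 1180 B
Non-final fragments needed = ceil((payload - 1180) / 1176) = ceil(2622/1176) = ceil(2.2296) = 3
Number of fragments = 3 + 1 = 4
Fragment sizes (data): 3 * 1176 B + 274 B (last, 274 <= 1180 OK)
Total bytes sent = payload + n_frags * header = 3802 + 4*20 = 3802 + 80 = 3882 B

4, 3882


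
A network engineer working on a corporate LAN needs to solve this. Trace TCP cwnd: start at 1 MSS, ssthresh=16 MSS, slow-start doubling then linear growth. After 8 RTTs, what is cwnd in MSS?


RTT 0: cwnd = 1 MSS (initial)
RTT 1: cwnd = 2 MSS (slow start, doubled)
RTT 2: cwnd = 4 MSS (slow start, doubled)
RTT 3: cwnd = 8 MSS (slow start, doubled)
RTT 4: cwnd = 16 MSS (slow start, doubled)
RTT 5: cwnd = 17 MSS (congestion avoidance, +1)
RTT 6: cwnd = 18 MSS (congestion avoidance, +1)
RTT 7: cwnd = 19 MSS (congestion avoidance, +1)
RTT 8: cwnd = 20 MSS (congestion avoidance, +1)

20


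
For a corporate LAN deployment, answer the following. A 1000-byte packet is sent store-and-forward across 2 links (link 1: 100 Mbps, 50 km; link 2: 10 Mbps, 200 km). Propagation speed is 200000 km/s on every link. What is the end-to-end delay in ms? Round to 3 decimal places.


Packet = 1000 bytes = 8000 bits. Store-and-forward: sum (t_trans + t_prop) per link.
Link 1: t_trans = 8000/(100*10^6) s = 0.0800 ms; t_prop = 50/200000 s = 0.2500 ms; subtotal = 0.3300 ms
Link 2: t_trans = 8000/(10*10^6) s = 0.8000 ms; t_prop = 200/200000 s = 1.0000 ms; subtotal = 1.8000 ms
End-to-end = 0.3300 + 1.8000 = 2.1300 ms -> 2.130 ms (3 dp)

2.130


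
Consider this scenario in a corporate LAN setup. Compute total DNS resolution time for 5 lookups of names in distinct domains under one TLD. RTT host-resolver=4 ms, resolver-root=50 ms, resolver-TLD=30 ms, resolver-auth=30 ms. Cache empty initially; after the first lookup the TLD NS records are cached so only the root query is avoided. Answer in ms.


Lookup 1 (cold cache): local + root + TLD + auth = 4 + 50 + 30 + 30 = 114 ms
Lookups 2..5 (TLD NS cached -> skip root; new domain -> still ask TLD and auth): local + TLD + auth = 4 + 30 + 30 = 64 ms each
Remaining 4 lookups: 4 * 64 = 256 ms
Total = 114 + 256 = 370 ms

370


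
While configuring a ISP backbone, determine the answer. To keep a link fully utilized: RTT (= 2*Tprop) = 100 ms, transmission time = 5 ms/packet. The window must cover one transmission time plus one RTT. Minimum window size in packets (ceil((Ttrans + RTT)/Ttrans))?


Given: Ttrans = 5 ms, RTT = 100 ms (= 2 * Tprop, Tprop = 50 ms)
Time until first ACK returns = Ttrans + RTT = 5 + 100 = 105 ms
Need W * Ttrans >= Ttrans + RTT  ->  W >= (Ttrans + RTT) / Ttrans
(Ttrans + RTT) / Ttrans = 105 / 5 = 21
W_min = ceil(21) = 21

21


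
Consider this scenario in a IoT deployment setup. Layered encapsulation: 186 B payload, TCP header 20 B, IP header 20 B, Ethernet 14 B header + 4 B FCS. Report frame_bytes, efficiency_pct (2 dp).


TCP segment = 186 + 20 = 206 B
IP packet = 206 + 20 = 226 B
Ethernet frame = 226 + 14 + 4 = 244 B
Efficiency = app / frame = 186 / 244 = 0.762295 = 76.2295% -> 76.23% (2 dp)

244, 76.23


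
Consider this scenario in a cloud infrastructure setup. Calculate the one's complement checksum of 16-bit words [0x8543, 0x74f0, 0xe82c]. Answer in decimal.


Given words: [0x8543, 0x74f0, 0xe82c]
Step 1: Sum all words
Raw sum = 34115 + 29936 + 59436 = 123487
Step 2: Fold carry: (57951 + 1) = 57952
One's complement = ~57952 & 0xFFFF = 7583

7583


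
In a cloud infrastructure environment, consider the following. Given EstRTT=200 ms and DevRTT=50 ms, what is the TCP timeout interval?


Given: EstRTT = 200 ms, DevRTT = 50 ms
Timeout = EstRTT + 4 * DevRTT
4 * DevRTT = 4 * 50 = 200
Timeout = 200 + 200 = 400 ms

400


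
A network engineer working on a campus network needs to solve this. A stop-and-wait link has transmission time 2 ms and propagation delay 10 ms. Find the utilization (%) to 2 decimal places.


Given: Ttrans = 2 ms, Tprop = 10 ms
RTT = 2 * Tprop = 2 * 10 = 20 ms
U = Ttrans / (Ttrans + RTT)
U = 2 / (2 + 20)
U = 2 / 22 = 0.090909
U% = 9.09%

9.09


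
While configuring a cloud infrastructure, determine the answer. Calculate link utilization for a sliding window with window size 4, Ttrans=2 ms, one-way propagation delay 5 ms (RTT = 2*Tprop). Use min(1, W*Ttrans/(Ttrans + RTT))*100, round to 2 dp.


Given: W = 4, Ttrans = 2 ms, RTT = 10 ms (= 2 * Tprop, Tprop = 5 ms)
Cycle time = Ttrans + RTT = 2 + 10 = 12 ms (first packet sent until its ACK returns)
W * Ttrans = 4 * 2 = 8 ms of sending per cycle
W * Ttrans / (Ttrans + RTT) = 8 / 12 = 0.666667
U = min(1, 0.666667) = 0.666667
U% = 66.67%

66.67


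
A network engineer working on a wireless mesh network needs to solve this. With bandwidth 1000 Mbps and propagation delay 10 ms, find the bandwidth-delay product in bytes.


Given: bandwidth = 1000 Mbps, delay = 10 ms
BDP in bits = 1000 * 10^6 * 10 / 1000
BDP in bits = 10000000
BDP in bytes = 10000000 / 8 = 1250000

1250000


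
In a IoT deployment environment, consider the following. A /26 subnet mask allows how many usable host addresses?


Given: subnet mask /26
Host bits = 32 - 26 = 6
Total addresses = 2^6 = 64
Usable hosts = 64 - 2 (network + broadcast) = 62

62


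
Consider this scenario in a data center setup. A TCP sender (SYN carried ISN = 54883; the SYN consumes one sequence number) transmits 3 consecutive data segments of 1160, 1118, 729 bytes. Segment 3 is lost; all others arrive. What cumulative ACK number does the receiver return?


SYN uses sequence number 54883; first data byte = ISN + 1 = 54884.
Segment 1: SEQ = 54884, len = 1160 B, covers [54884, 56043]
Segment 2: SEQ = 56044, len = 1118 B, covers [56044, 57161]
Segment 3: SEQ = 57162, len = 729 B, covers [57162, 57890] [LOST]
In-order data received: bytes [54884, 57161] (segments 1..2).
Segment 3 missing -> gap begins at byte 57162.
Cumulative ACK = next expected in-order byte = 54884 + 1160 + 1118 = 57162

57162


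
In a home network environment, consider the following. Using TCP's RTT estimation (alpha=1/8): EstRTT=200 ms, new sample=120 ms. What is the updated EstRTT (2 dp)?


Given: EstRTT = 200 ms, SampleRTT = 120 ms, alpha = 1/8
New EstRTT = (1 - alpha) * EstRTT + alpha * SampleRTT
(7/8) * 200 = 175
(1/8) * 120 = 15
New EstRTT = 175 + 15 = 190 ms -> 190.00 ms (2 dp)

190.00


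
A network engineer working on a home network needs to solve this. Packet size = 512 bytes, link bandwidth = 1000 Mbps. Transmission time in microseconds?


Given: packet = 512 bytes, bandwidth = 1000 Mbps
Packet in bits = 512 * 8 = 4096 bits
Bandwidth = 1000 * 10^6 = 1000000000 bps
Time = 4096 / 1000000000 seconds
Time in us = 4096 * 10^6 / 1000000000 = 4.096

4.096


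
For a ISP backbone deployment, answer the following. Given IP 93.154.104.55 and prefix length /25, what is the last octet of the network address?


Given: IP = 93.154.104.55, prefix = /25
Subnet mask = 255.255.255.128
Last octet of IP: 55
Last octet of mask: 128
Network last octet = 55 AND 128 = 0

0


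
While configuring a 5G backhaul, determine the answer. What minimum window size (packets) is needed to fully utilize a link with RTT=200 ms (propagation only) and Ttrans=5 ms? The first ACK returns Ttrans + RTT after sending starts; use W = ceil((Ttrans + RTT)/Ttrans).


Given: Ttrans = 5 ms, RTT = 200 ms (= 2 * Tprop, Tprop = 100 ms)
Time until first ACK returns = Ttrans + RTT = 5 + 200 = 205 ms
Need W * Ttrans >= Ttrans + RTT  ->  W >= (Ttrans + RTT) / Ttrans
(Ttrans + RTT) / Ttrans = 205 / 5 = 41
W_min = ceil(41) = 41

41


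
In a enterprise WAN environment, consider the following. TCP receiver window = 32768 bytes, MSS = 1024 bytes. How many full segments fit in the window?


Given: RWND = 32768 bytes, MSS = 1024 bytes
Full segments = floor(RWND / MSS)
Full segments = floor(32768 / 1024)
Full segments = floor(32.0) = 32

32


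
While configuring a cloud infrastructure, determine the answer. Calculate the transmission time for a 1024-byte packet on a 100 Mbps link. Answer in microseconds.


Given: packet = 1024 bytes, bandwidth = 100 Mbps
Packet in bits = 1024 * 8 = 8192 bits
Bandwidth = 100 * 10^6 = 100000000 bps
Time = 8192 / 100000000 seconds
Time in us = 8192 * 10^6 / 100000000 = 81.92

81.92


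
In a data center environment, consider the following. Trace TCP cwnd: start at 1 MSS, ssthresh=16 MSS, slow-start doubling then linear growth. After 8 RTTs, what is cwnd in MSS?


RTT 0: cwnd = 1 MSS (initial)
RTT 1: cwnd = 2 MSS (slow start, doubled)
RTT 2: cwnd = 4 MSS (slow start, doubled)
RTT 3: cwnd = 8 MSS (slow start, doubled)
RTT 4: cwnd = 16 MSS (slow start, doubled)
RTT 5: cwnd = 17 MSS (congestion avoidance, +1)
RTT 6: cwnd = 18 MSS (congestion avoidance, +1)
RTT 7: cwnd = 19 MSS (congestion avoidance, +1)
RTT 8: cwnd = 20 MSS (congestion avoidance, +1)

20


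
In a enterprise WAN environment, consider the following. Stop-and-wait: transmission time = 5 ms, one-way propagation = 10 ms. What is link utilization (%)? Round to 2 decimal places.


Given: Ttrans = 5 ms, Tprop = 10 ms
RTT = 2 * Tprop = 2 * 10 = 20 ms
U = Ttrans / (Ttrans + RTT)
U = 5 / (5 + 20)
U = 5 / 25 = 0.2
U% = 20.00%

20.00


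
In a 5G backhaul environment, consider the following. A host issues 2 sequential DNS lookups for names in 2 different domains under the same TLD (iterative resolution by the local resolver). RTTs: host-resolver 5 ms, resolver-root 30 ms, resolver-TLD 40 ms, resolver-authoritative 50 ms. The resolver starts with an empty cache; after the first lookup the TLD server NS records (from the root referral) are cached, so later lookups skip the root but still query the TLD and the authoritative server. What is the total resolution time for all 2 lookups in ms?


Lookup 1 (cold cache): local + root + TLD + auth = 5 + 30 + 40 + 50 = 125 ms
Lookups 2..2 (TLD NS cached -> skip root; new domain -> still ask TLD and auth): local + TLD + auth = 5 + 40 + 50 = 95 ms each
Remaining 1 lookups: 1 * 95 = 95 ms
Total = 125 + 95 = 220 ms

220


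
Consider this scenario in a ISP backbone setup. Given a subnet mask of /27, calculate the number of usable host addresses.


Given: subnet mask /27
Host bits = 32 - 27 = 5
Total addresses = 2^5 = 32
Usable hosts = 32 - 2 (network + broadcast) = 30

30


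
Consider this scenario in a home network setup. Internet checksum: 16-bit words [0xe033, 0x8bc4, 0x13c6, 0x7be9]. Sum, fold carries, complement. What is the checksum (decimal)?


Given words: [0xe033, 0x8bc4, 0x13c6, 0x7be9]
Step 1: Sum all words
Raw sum = 57395 + 35780 + 5062 + 31721 = 129958
Step 2: Fold carry: (64422 + 1) = 64423
One's complement = ~64423 & 0xFFFF = 1112

1112


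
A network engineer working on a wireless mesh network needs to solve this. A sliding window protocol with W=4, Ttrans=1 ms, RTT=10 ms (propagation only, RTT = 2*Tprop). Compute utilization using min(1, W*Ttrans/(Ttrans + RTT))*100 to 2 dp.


Given: W = 4, Ttrans = 1 ms, RTT = 10 ms (= 2 * Tprop, Tprop = 5 ms)
Cycle time = Ttrans + RTT = 1 + 10 = 11 ms (first packet sent until its ACK returns)
W * Ttrans = 4 * 1 = 4 ms of sending per cycle
W * Ttrans / (Ttrans + RTT) = 4 / 11 = 0.363636
U = min(1, 0.363636) = 0.363636
U% = 36.36%

36.36


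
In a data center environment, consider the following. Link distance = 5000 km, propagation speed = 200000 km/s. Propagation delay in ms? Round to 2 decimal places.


Given: distance = 5000 km, speed = 200000 km/s
Delay = distance / speed = 5000 / 200000 seconds
Delay in ms = 5000 * 1000 / 200000
Delay = 25.0000 ms
Rounded to 2 dp = 25.00 ms

25.00


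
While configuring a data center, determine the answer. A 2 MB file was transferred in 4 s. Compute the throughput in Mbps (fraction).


Given: file = 2 MB, time = 4 s
File in Mb = 2 * 8 = 16 Mb
Throughput = 16 / 4 Mbps
Throughput = 4 Mbps

4


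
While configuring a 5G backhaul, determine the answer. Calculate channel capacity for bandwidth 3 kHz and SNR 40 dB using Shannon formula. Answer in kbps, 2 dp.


Given: B = 3 kHz, SNR = 40 dB
SNR linear = 10^(40/10) = 10000
1 + SNR = 10001
log2(10001) = 13.2878566418
C = 3 * 1000 * 13.2878566418 = 39863.5699 bps
C = 39.863570 kbps -> 39.86 kbps (2 dp)

39.86


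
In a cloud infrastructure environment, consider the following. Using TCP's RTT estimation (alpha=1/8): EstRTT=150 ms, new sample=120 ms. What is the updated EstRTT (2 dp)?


Given: EstRTT = 150 ms, SampleRTT = 120 ms, alpha = 1/8
New EstRTT = (1 - alpha) * EstRTT + alpha * SampleRTT
(7/8) * 150 = 131.25
(1/8) * 120 = 15
New EstRTT = 131.25 + 15 = 146.25 ms -> 146.25 ms (2 dp)

146.25


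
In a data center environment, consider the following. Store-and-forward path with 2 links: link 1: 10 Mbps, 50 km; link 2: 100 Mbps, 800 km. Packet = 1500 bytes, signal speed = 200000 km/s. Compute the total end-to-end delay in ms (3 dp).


Packet = 1500 bytes = 12000 bits. Store-and-forward: sum (t_trans + t_prop) per link.
Link 1: t_trans = 12000/(10*10^6) s = 1.2000 ms; t_prop = 50/200000 s = 0.2500 ms; subtotal = 1.4500 ms
Link 2: t_trans = 12000/(100*10^6) s = 0.1200 ms; t_prop = 800/200000 s = 4.0000 ms; subtotal = 4.1200 ms
End-to-end = 1.4500 + 4.1200 = 5.5700 ms -> 5.570 ms (3 dp)

5.570


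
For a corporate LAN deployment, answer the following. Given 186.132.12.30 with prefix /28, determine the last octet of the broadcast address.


Given: IP = 186.132.12.30, prefix = /28
Host bits = 32 - 28 = 4
Network last octet = 30 AND mask = 16
Host part size = 2^4 - 1 = 15
Broadcast last octet = 16 OR 15 = 31

31


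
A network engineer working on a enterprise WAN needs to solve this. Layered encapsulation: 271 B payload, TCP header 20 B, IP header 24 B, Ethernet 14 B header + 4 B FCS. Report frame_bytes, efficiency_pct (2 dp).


TCP segment = 271 + 20 = 291 B
IP packet = 291 + 24 = 315 B
Ethernet frame = 315 + 14 + 4 = 333 B
Efficiency = app / frame = 271 / 333 = 0.813814 = 81.3814% -> 81.38% (2 dp)

333, 81.38


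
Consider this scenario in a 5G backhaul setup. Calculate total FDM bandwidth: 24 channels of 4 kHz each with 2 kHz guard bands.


Given: 24 channels, 4 kHz each, guard = 2 kHz
Channel bandwidth = 24 * 4 = 96 kHz
Guard bands = 23 gaps * 2 kHz = 46 kHz
Total = 96 + 46 = 142 kHz

142


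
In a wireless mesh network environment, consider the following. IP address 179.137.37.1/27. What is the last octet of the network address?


Given: IP = 179.137.37.1, prefix = /27
Subnet mask = 255.255.255.224
Last octet of IP: 1
Last octet of mask: 224
Network last octet = 1 AND 224 = 0

0


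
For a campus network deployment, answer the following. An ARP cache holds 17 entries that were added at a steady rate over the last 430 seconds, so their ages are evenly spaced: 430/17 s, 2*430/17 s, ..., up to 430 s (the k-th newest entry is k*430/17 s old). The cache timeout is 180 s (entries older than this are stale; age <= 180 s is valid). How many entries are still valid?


Ages are k * 430/17 s for k = 1..17 (spacing = 25.2941 s).
Entry k is valid iff k * 430/17 <= 180 iff k <= 17 * 180 / 430 = 7.1163
n_valid = floor(7.1163) = 7
(n_stale = 17 - 7 = 10)

7


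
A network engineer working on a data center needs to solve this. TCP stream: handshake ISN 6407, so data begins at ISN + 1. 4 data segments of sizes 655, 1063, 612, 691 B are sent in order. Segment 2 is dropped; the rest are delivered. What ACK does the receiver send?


SYN uses sequence number 6407; first data byte = ISN + 1 = 6408.
Segment 1: SEQ = 6408, len = 655 B, covers [6408, 7062]
Segment 2: SEQ = 7063, len = 1063 B, covers [7063, 8125] [LOST]
Segment 3: SEQ = 8126, len = 612 B, covers [8126, 8737]
Segment 4: SEQ = 8738, len = 691 B, covers [8738, 9428]
In-order data received: bytes [6408, 7062] (segments 1..1).
Segment 2 missing -> gap begins at byte 7063; later segments buffered out of order.
Cumulative ACK = next expected in-order byte = 6408 + 655 = 7063

7063


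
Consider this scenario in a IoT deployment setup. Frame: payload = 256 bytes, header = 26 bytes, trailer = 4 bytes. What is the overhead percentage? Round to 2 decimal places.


Given: payload = 256 B, header = 26 B, trailer = 4 B
Overhead bytes = header + trailer = 26 + 4 = 30
Total frame = payload + overhead = 256 + 30 = 286
Overhead % = 30 / 286 * 100 = 10.4895% -> 10.49% (2 dp)

10.49


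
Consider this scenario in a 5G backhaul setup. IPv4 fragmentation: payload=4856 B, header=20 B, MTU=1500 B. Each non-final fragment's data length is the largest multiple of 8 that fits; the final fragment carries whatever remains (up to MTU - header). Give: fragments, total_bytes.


Max data per non-final fragment = floor((MTU - header)/8)*8 = floor((1500 - 20)/8)*8 = floor(1480/8)*8 = 1480 B
Final fragment needs no 8-byte alignment: it can carry up to MTU - header = 1480 B
Non-final fragments needed = ceil((payload - 1480) / 1480) = ceil(3376/1480) = ceil(2.2811) = 3
Number of fragments = 3 + 1 = 4
Fragment sizes (data): 3 * 1480 B + 416 B (last, 416 <= 1480 OK)
Total bytes sent = payload + n_frags * header = 4856 + 4*20 = 4856 + 80 = 4936 B

4, 4936


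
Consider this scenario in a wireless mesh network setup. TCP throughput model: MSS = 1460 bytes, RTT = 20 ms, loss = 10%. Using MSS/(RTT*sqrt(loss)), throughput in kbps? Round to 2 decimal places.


Given: MSS = 1460 bytes, RTT = 20 ms, loss = 10%
RTT in seconds = 20 / 1000 = 0.02
Loss rate = 10% = 0.1
sqrt(loss) = sqrt(0.1) = 0.316227766017
Throughput (bytes/s) = 1460 / (0.02 * 0.316227766017) = 230846.2692
Throughput (kbps) = 230846.2692 * 8 / 1000 = 1846.770154 -> 1846.77 kbps (2 dp)

1846.77


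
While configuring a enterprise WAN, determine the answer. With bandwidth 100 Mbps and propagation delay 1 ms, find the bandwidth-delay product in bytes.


Given: bandwidth = 100 Mbps, delay = 1 ms
BDP in bits = 100 * 10^6 * 1 / 1000
BDP in bits = 100000
BDP in bytes = 100000 / 8 = 12500

12500


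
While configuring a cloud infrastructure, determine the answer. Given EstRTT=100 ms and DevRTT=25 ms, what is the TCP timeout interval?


Given: EstRTT = 100 ms, DevRTT = 25 ms
Timeout = EstRTT + 4 * DevRTT
4 * DevRTT = 4 * 25 = 100
Timeout = 100 + 100 = 200 ms

200


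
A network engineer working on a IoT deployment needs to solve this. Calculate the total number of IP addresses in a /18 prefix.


Given: CIDR prefix /18
Host bits = 32 - 18 = 14
Total addresses = 2^14 = 16384

16384


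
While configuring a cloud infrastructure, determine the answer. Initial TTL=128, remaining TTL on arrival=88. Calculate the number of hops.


Given: initial TTL = 128, received TTL = 88
Hops = initial TTL - received TTL
Hops = 128 - 88 = 40

40


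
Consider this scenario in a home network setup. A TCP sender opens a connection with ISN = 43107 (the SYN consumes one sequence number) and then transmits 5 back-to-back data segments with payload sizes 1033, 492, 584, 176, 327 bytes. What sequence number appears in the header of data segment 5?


The SYN occupies sequence number ISN = 43107, so the first data byte is ISN + 1 = 43108.
SEQ of data segment i = (ISN + 1) + sum of payload sizes of segments 1..i-1.
Segment 1: SEQ = 43108, payload = 1033 bytes
Segment 2: SEQ = 44141, payload = 492 bytes
Segment 3: SEQ = 44633, payload = 584 bytes
Segment 4: SEQ = 45217, payload = 176 bytes
Segment 5: SEQ = 45393, payload = 327 bytes
SEQ of segment 5 = 43108 + 1033 + 492 + 584 + 176 = 45393

45393


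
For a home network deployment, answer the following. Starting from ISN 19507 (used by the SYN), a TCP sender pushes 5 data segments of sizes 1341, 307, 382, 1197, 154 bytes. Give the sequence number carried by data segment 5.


The SYN occupies sequence number ISN = 19507, so the first data byte is ISN + 1 = 19508.
SEQ of data segment i = (ISN + 1) + sum of payload sizes of segments 1..i-1.
Segment 1: SEQ = 19508, payload = 1341 bytes
Segment 2: SEQ = 20849, payload = 307 bytes
Segment 3: SEQ = 21156, payload = 382 bytes
Segment 4: SEQ = 21538, payload = 1197 bytes
Segment 5: SEQ = 22735, payload = 154 bytes
SEQ of segment 5 = 19508 + 1341 + 307 + 382 + 1197 = 22735

22735


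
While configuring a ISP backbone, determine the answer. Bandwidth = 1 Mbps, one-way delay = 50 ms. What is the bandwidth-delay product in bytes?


Given: bandwidth = 1 Mbps, delay = 50 ms
BDP in bits = 1 * 10^6 * 50 / 1000
BDP in bits = 50000
BDP in bytes = 50000 / 8 = 6250

6250


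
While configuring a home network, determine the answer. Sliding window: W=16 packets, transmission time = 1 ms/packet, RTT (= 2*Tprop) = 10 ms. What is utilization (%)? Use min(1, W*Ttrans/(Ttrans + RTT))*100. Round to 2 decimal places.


Given: W = 16, Ttrans = 1 ms, RTT = 10 ms (= 2 * Tprop, Tprop = 5 ms)
Cycle time = Ttrans + RTT = 1 + 10 = 11 ms (first packet sent until its ACK returns)
W * Ttrans = 16 * 1 = 16 ms of sending per cycle
W * Ttrans / (Ttrans + RTT) = 16 / 11 = 1.454545
U = min(1, 1.454545) = 1.000000
U% = 100.00%

100.00


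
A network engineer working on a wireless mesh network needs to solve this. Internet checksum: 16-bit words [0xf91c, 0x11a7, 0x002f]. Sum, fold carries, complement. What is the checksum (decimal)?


Given words: [0xf91c, 0x11a7, 0x002f]
Step 1: Sum all words
Raw sum = 63772 + 4519 + 47 = 68338
Step 2: Fold carry: (2802 + 1) = 2803
One's complement = ~2803 & 0xFFFF = 62732

62732


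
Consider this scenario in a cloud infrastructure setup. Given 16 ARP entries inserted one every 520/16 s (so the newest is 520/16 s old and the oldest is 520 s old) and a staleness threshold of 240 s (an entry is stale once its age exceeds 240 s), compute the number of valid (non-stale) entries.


Ages are k * 520/16 s for k = 1..16 (spacing = 32.5000 s).
Entry k is valid iff k * 520/16 <= 240 iff k <= 16 * 240 / 520 = 7.3846
n_valid = floor(7.3846) = 7
(n_stale = 16 - 7 = 9)

7


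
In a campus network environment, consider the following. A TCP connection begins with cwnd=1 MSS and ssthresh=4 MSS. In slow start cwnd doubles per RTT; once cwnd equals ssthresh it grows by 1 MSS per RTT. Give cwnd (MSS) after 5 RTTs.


RTT 0: cwnd = 1 MSS (initial)
RTT 1: cwnd = 2 MSS (slow start, doubled)
RTT 2: cwnd = 4 MSS (slow start, doubled)
RTT 3: cwnd = 5 MSS (congestion avoidance, +1)
RTT 4: cwnd = 6 MSS (congestion avoidance, +1)
RTT 5: cwnd = 7 MSS (congestion avoidance, +1)

7


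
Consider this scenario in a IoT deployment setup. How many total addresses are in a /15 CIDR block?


Given: CIDR prefix /15
Host bits = 32 - 15 = 17
Total addresses = 2^17 = 131072

131072


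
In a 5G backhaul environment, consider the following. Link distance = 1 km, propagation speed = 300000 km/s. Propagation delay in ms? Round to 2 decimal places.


Given: distance = 1 km, speed = 300000 km/s
Delay = distance / speed = 1 / 300000 seconds
Delay in ms = 1 * 1000 / 300000
Delay = 0.0033 ms
Rounded to 2 dp = 0.00 ms

0.00


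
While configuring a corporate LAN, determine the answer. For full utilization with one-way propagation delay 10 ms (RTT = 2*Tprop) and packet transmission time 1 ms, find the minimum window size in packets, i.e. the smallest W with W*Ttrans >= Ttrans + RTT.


Given: Ttrans = 1 ms, RTT = 20 ms (= 2 * Tprop, Tprop = 10 ms)
Time until first ACK returns = Ttrans + RTT = 1 + 20 = 21 ms
Need W * Ttrans >= Ttrans + RTT  ->  W >= (Ttrans + RTT) / Ttrans
(Ttrans + RTT) / Ttrans = 21 / 1 = 21
W_min = ceil(21) = 21

21


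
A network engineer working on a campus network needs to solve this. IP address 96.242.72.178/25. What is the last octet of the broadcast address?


Given: IP = 96.242.72.178, prefix = /25
Host bits = 32 - 25 = 7
Network last octet = 178 AND mask = 128
Host part size = 2^7 - 1 = 127
Broadcast last octet = 128 OR 127 = 255

255


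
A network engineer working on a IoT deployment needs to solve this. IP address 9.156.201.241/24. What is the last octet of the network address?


Given: IP = 9.156.201.241, prefix = /24
Subnet mask = 255.255.255.0
Last octet of IP: 241
Last octet of mask: 0
Network last octet = 241 AND 0 = 0

0


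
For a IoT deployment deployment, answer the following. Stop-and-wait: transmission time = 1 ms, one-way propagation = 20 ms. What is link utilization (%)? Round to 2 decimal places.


Given: Ttrans = 1 ms, Tprop = 20 ms
RTT = 2 * Tprop = 2 * 20 = 40 ms
U = Ttrans / (Ttrans + RTT)
U = 1 / (1 + 40)
U = 1 / 41 = 0.02439
U% = 2.44%

2.44


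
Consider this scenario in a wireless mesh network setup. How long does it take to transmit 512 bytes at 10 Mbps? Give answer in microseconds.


Given: packet = 512 bytes, bandwidth = 10 Mbps
Packet in bits = 512 * 8 = 4096 bits
Bandwidth = 10 * 10^6 = 10000000 bps
Time = 4096 / 10000000 seconds
Time in us = 4096 * 10^6 / 10000000 = 409.6

409.6


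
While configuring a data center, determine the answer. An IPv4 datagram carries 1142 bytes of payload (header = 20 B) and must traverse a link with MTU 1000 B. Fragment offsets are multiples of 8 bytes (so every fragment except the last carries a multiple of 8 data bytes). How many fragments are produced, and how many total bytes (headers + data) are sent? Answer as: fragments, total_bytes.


Max data per non-final fragment = floor((MTU - header)/8)*8 = floor((1000 - 20)/8)*8 = floor(980/8)*8 = 976 B
Final fragment needs no 8-byte alignment: it can carry up to MTU - header = 980 B
Non-final fragments needed = ceil((payload - 980) / 976) = ceil(162/976) = ceil(0.1660) = 1
Number of fragments = 1 + 1 = 2
Fragment sizes (data): 1 * 976 B + 166 B (last, 166 <= 980 OK)
Total bytes sent = payload + n_frags * header = 1142 + 2*20 = 1142 + 40 = 1182 B

2, 1182


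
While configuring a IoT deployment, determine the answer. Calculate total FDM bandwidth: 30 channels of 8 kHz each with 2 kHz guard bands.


Given: 30 channels, 8 kHz each, guard = 2 kHz
Channel bandwidth = 30 * 8 = 240 kHz
Guard bands = 29 gaps * 2 kHz = 58 kHz
Total = 240 + 58 = 298 kHz

298


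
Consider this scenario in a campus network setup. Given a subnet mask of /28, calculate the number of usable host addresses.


Given: subnet mask /28
Host bits = 32 - 28 = 4
Total addresses = 2^4 = 16
Usable hosts = 16 - 2 (network + broadcast) = 14

14


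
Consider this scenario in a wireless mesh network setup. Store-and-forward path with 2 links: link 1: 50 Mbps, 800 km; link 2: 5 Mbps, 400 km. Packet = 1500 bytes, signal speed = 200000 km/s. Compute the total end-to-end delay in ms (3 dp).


Packet = 1500 bytes = 12000 bits. Store-and-forward: sum (t_trans + t_prop) per link.
Link 1: t_trans = 12000/(50*10^6) s = 0.2400 ms; t_prop = 800/200000 s = 4.0000 ms; subtotal = 4.2400 ms
Link 2: t_trans = 12000/(5*10^6) s = 2.4000 ms; t_prop = 400/200000 s = 2.0000 ms; subtotal = 4.4000 ms
End-to-end = 4.2400 + 4.4000 = 8.6400 ms -> 8.640 ms (3 dp)

8.640


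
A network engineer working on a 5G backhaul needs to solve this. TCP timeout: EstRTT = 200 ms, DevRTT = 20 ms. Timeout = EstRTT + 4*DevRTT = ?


Given: EstRTT = 200 ms, DevRTT = 20 ms
Timeout = EstRTT + 4 * DevRTT
4 * DevRTT = 4 * 20 = 80
Timeout = 200 + 80 = 280 ms

280


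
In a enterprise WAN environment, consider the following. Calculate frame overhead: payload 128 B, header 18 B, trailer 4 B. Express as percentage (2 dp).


Given: payload = 128 B, header = 18 B, trailer = 4 B
Overhead bytes = header + trailer = 18 + 4 = 22
Total frame = payload + overhead = 128 + 22 = 150
Overhead % = 22 / 150 * 100 = 14.6667% -> 14.67% (2 dp)

14.67


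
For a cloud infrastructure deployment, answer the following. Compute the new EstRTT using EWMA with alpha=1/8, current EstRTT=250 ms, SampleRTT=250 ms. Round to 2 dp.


Given: EstRTT = 250 ms, SampleRTT = 250 ms, alpha = 1/8
New EstRTT = (1 - alpha) * EstRTT + alpha * SampleRTT
(7/8) * 250 = 218.75
(1/8) * 250 = 31.25
New EstRTT = 218.75 + 31.25 = 250 ms -> 250.00 ms (2 dp)

250.00


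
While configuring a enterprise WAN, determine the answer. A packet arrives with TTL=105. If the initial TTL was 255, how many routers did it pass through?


Given: initial TTL = 255, received TTL = 105
Hops = initial TTL - received TTL
Hops = 255 - 105 = 150

150


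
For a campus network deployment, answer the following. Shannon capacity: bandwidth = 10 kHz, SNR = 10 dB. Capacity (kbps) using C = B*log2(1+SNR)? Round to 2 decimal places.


Given: B = 10 kHz, SNR = 10 dB
SNR linear = 10^(10/10) = 10
1 + SNR = 11
log2(11) = 3.4594316186
C = 10 * 1000 * 3.4594316186 = 34594.3162 bps
C = 34.594316 kbps -> 34.59 kbps (2 dp)

34.59


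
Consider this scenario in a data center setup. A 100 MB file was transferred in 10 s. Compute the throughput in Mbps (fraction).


Given: file = 100 MB, time = 10 s
File in Mb = 100 * 8 = 800 Mb
Throughput = 800 / 10 Mbps
Throughput = 80 Mbps

80


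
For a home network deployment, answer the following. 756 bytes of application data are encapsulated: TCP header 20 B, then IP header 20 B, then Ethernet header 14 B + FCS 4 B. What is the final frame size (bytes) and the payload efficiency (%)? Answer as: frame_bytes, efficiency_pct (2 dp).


TCP segment = 756 + 20 = 776 B
IP packet = 776 + 20 = 796 B
Ethernet frame = 796 + 14 + 4 = 814 B
Efficiency = app / frame = 756 / 814 = 0.928747 = 92.8747% -> 92.87% (2 dp)

814, 92.87


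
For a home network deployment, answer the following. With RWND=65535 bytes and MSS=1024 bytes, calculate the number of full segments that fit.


Given: RWND = 65535 bytes, MSS = 1024 bytes
Full segments = floor(RWND / MSS)
Full segments = floor(65535 / 1024)
Full segments = floor(63.999) = 63

63


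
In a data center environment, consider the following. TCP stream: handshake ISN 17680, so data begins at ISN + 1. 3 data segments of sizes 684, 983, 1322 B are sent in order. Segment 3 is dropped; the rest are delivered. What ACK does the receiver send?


SYN uses sequence number 17680; first data byte = ISN + 1 = 17681.
Segment 1: SEQ = 17681, len = 684 B, covers [17681, 18364]
Segment 2: SEQ = 18365, len = 983 B, covers [18365, 19347]
Segment 3: SEQ = 19348, len = 1322 B, covers [19348, 20669] [LOST]
In-order data received: bytes [17681, 19347] (segments 1..2).
Segment 3 missing -> gap begins at byte 19348.
Cumulative ACK = next expected in-order byte = 17681 + 684 + 983 = 19348

19348


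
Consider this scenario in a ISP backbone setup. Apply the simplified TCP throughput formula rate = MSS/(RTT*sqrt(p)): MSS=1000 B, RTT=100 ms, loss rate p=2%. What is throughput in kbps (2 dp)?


Given: MSS = 1000 bytes, RTT = 100 ms, loss = 2%
RTT in seconds = 100 / 1000 = 0.1
Loss rate = 2% = 0.02
sqrt(loss) = sqrt(0.02) = 0.141421356237
Throughput (bytes/s) = 1000 / (0.1 * 0.141421356237) = 70710.6781
Throughput (kbps) = 70710.6781 * 8 / 1000 = 565.685425 -> 565.69 kbps (2 dp)

565.69


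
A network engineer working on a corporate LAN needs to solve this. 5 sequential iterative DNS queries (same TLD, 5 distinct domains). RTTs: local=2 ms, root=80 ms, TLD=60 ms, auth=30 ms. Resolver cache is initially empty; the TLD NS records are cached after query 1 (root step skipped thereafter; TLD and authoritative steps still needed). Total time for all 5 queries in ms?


Lookup 1 (cold cache): local + root + TLD + auth = 2 + 80 + 60 + 30 = 172 ms
Lookups 2..5 (TLD NS cached -> skip root; new domain -> still ask TLD and auth): local + TLD + auth = 2 + 60 + 30 = 92 ms each
Remaining 4 lookups: 4 * 92 = 368 ms
Total = 172 + 368 = 540 ms

540
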